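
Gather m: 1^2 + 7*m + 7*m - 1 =14*m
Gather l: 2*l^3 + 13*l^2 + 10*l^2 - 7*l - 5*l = 2*l^3 + 23*l^2 - 12*l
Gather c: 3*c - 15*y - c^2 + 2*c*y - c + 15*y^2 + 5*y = -c^2 + c*(2*y + 2) + 15*y^2 - 10*y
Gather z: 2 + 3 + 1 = 6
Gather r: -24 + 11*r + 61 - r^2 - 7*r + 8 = -r^2 + 4*r + 45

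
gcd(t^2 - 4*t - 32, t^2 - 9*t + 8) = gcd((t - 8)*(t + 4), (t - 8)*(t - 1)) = t - 8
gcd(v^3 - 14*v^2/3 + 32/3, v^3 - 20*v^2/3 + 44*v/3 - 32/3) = v - 2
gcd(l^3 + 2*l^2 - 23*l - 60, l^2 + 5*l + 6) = l + 3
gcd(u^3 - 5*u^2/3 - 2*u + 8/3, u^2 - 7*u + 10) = u - 2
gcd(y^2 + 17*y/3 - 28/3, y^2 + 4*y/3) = 1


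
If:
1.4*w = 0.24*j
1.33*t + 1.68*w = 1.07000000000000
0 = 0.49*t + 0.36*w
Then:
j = 8.88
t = -1.12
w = 1.52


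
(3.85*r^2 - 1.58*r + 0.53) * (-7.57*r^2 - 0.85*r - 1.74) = -29.1445*r^4 + 8.6881*r^3 - 9.3681*r^2 + 2.2987*r - 0.9222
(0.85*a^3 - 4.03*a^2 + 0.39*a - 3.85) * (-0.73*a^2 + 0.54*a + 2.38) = -0.6205*a^5 + 3.4009*a^4 - 0.4379*a^3 - 6.5703*a^2 - 1.1508*a - 9.163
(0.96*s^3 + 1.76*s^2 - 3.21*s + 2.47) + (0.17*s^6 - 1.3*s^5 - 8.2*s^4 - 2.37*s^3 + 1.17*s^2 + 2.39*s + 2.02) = 0.17*s^6 - 1.3*s^5 - 8.2*s^4 - 1.41*s^3 + 2.93*s^2 - 0.82*s + 4.49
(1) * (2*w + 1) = 2*w + 1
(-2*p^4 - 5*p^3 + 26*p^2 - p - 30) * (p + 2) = -2*p^5 - 9*p^4 + 16*p^3 + 51*p^2 - 32*p - 60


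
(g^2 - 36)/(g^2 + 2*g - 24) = (g - 6)/(g - 4)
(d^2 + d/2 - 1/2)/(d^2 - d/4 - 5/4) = 2*(2*d - 1)/(4*d - 5)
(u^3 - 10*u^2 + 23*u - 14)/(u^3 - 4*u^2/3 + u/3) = 3*(u^2 - 9*u + 14)/(u*(3*u - 1))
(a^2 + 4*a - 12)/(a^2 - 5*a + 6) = (a + 6)/(a - 3)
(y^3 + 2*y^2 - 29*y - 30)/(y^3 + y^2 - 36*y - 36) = (y - 5)/(y - 6)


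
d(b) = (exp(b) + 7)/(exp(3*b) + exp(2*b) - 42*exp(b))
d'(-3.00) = 3.35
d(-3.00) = -3.38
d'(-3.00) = 3.35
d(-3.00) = -3.38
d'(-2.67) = 2.41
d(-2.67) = -2.43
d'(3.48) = -0.00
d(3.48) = 0.00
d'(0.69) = 0.06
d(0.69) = -0.13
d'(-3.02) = 3.41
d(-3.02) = -3.44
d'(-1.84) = 1.05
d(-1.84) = -1.08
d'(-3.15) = 3.89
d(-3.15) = -3.92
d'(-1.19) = 0.55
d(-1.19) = -0.58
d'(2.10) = -0.27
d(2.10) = 0.06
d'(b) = (exp(b) + 7)*(-3*exp(3*b) - 2*exp(2*b) + 42*exp(b))/(exp(3*b) + exp(2*b) - 42*exp(b))^2 + exp(b)/(exp(3*b) + exp(2*b) - 42*exp(b))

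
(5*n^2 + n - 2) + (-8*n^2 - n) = -3*n^2 - 2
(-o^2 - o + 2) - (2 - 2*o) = -o^2 + o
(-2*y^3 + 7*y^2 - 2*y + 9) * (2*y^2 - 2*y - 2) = -4*y^5 + 18*y^4 - 14*y^3 + 8*y^2 - 14*y - 18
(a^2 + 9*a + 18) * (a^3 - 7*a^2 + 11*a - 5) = a^5 + 2*a^4 - 34*a^3 - 32*a^2 + 153*a - 90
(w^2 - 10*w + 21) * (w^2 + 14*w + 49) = w^4 + 4*w^3 - 70*w^2 - 196*w + 1029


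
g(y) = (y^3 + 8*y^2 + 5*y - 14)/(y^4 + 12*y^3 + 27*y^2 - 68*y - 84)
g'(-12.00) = -0.02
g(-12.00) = -0.14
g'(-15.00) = -0.00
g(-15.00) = -0.10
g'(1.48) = -0.65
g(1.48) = -0.17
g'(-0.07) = -0.21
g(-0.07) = 0.18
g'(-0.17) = -0.25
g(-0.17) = 0.20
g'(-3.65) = -0.15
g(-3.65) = 0.22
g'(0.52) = -0.15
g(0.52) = 0.08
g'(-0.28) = -0.31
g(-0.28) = 0.23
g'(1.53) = -0.79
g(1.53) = -0.21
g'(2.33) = -1.55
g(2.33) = 0.63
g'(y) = (3*y^2 + 16*y + 5)/(y^4 + 12*y^3 + 27*y^2 - 68*y - 84) + (-4*y^3 - 36*y^2 - 54*y + 68)*(y^3 + 8*y^2 + 5*y - 14)/(y^4 + 12*y^3 + 27*y^2 - 68*y - 84)^2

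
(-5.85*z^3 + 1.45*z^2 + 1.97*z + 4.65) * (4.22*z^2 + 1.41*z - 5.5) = -24.687*z^5 - 2.1295*z^4 + 42.5329*z^3 + 14.4257*z^2 - 4.2785*z - 25.575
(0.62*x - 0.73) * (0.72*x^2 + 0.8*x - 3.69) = 0.4464*x^3 - 0.0296*x^2 - 2.8718*x + 2.6937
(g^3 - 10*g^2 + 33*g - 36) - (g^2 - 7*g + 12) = g^3 - 11*g^2 + 40*g - 48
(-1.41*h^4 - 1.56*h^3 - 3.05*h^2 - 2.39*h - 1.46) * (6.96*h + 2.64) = -9.8136*h^5 - 14.58*h^4 - 25.3464*h^3 - 24.6864*h^2 - 16.4712*h - 3.8544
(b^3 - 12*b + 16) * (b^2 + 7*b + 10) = b^5 + 7*b^4 - 2*b^3 - 68*b^2 - 8*b + 160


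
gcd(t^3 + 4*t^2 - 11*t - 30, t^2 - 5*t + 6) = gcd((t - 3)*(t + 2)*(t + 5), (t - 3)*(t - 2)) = t - 3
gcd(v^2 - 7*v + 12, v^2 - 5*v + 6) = v - 3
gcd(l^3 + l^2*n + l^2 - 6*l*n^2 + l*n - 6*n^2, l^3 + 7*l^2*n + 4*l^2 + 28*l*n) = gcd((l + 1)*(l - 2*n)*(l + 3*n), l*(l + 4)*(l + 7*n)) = 1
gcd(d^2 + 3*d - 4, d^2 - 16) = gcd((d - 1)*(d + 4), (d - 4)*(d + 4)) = d + 4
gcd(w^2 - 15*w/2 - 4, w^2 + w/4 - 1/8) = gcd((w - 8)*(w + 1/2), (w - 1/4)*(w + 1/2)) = w + 1/2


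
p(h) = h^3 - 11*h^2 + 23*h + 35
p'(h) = 3*h^2 - 22*h + 23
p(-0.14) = 31.56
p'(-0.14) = 26.14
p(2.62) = 37.74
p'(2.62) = -14.05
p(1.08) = 48.27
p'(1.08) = 2.74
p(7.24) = 4.43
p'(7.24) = 20.97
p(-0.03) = 34.30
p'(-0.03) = 23.66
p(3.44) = 24.66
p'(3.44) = -17.18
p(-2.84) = -141.95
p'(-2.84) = 109.68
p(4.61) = 5.23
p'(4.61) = -14.66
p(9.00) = 80.00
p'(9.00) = 68.00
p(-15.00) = -6160.00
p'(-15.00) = 1028.00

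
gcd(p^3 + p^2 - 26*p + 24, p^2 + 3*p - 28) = p - 4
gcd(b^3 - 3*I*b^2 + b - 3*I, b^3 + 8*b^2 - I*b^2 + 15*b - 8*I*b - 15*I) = b - I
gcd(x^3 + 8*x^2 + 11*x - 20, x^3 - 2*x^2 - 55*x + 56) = x - 1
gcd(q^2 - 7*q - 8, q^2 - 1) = q + 1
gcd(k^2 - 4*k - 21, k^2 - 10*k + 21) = k - 7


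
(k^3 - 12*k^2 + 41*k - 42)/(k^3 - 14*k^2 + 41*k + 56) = (k^2 - 5*k + 6)/(k^2 - 7*k - 8)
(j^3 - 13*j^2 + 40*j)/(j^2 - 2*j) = (j^2 - 13*j + 40)/(j - 2)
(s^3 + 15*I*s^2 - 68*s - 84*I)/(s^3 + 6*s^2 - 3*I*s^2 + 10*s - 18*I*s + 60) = (s^2 + 13*I*s - 42)/(s^2 + s*(6 - 5*I) - 30*I)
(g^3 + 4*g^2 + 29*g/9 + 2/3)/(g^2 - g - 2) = (g^3 + 4*g^2 + 29*g/9 + 2/3)/(g^2 - g - 2)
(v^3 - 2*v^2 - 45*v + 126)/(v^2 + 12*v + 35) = (v^2 - 9*v + 18)/(v + 5)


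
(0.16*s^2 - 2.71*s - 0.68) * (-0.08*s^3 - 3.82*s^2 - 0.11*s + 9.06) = -0.0128*s^5 - 0.3944*s^4 + 10.389*s^3 + 4.3453*s^2 - 24.4778*s - 6.1608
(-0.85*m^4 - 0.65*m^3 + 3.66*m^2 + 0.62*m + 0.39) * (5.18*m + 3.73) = -4.403*m^5 - 6.5375*m^4 + 16.5343*m^3 + 16.8634*m^2 + 4.3328*m + 1.4547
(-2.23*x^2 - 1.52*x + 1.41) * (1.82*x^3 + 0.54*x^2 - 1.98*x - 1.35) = -4.0586*x^5 - 3.9706*x^4 + 6.1608*x^3 + 6.7815*x^2 - 0.7398*x - 1.9035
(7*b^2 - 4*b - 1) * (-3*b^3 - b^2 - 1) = -21*b^5 + 5*b^4 + 7*b^3 - 6*b^2 + 4*b + 1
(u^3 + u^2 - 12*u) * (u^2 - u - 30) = u^5 - 43*u^3 - 18*u^2 + 360*u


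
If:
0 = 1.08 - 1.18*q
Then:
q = 0.92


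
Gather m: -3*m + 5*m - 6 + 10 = 2*m + 4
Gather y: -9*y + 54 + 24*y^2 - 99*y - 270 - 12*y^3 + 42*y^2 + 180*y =-12*y^3 + 66*y^2 + 72*y - 216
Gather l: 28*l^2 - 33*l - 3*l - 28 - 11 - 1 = 28*l^2 - 36*l - 40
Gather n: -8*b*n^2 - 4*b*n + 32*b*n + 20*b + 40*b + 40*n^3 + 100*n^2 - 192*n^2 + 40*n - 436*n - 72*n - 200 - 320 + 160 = 60*b + 40*n^3 + n^2*(-8*b - 92) + n*(28*b - 468) - 360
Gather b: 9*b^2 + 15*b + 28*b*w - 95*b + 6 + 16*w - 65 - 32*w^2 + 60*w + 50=9*b^2 + b*(28*w - 80) - 32*w^2 + 76*w - 9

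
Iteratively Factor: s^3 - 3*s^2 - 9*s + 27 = (s + 3)*(s^2 - 6*s + 9) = (s - 3)*(s + 3)*(s - 3)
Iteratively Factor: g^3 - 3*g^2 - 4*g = (g - 4)*(g^2 + g) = (g - 4)*(g + 1)*(g)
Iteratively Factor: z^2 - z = (z)*(z - 1)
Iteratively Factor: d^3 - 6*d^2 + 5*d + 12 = (d - 3)*(d^2 - 3*d - 4) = (d - 4)*(d - 3)*(d + 1)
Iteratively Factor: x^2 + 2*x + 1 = (x + 1)*(x + 1)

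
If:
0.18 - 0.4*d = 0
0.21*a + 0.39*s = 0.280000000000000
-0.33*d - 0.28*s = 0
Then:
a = 2.32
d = 0.45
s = -0.53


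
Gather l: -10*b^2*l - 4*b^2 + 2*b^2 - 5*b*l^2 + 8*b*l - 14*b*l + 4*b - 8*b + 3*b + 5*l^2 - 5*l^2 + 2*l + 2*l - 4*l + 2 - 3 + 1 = -2*b^2 - 5*b*l^2 - b + l*(-10*b^2 - 6*b)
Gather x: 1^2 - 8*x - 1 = -8*x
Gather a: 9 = 9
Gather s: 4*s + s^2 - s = s^2 + 3*s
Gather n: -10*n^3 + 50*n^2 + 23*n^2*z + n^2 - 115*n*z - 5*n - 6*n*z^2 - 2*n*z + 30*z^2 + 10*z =-10*n^3 + n^2*(23*z + 51) + n*(-6*z^2 - 117*z - 5) + 30*z^2 + 10*z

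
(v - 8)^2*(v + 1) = v^3 - 15*v^2 + 48*v + 64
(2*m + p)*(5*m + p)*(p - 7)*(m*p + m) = 10*m^3*p^2 - 60*m^3*p - 70*m^3 + 7*m^2*p^3 - 42*m^2*p^2 - 49*m^2*p + m*p^4 - 6*m*p^3 - 7*m*p^2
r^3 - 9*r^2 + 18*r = r*(r - 6)*(r - 3)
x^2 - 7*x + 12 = (x - 4)*(x - 3)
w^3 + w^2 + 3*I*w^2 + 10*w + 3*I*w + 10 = (w + 1)*(w - 2*I)*(w + 5*I)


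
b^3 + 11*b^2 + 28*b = b*(b + 4)*(b + 7)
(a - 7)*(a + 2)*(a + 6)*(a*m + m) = a^4*m + 2*a^3*m - 43*a^2*m - 128*a*m - 84*m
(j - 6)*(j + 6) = j^2 - 36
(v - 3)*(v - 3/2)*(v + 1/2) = v^3 - 4*v^2 + 9*v/4 + 9/4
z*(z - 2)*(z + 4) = z^3 + 2*z^2 - 8*z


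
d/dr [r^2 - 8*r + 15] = 2*r - 8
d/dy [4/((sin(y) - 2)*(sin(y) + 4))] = -8*(sin(y) + 1)*cos(y)/((sin(y) - 2)^2*(sin(y) + 4)^2)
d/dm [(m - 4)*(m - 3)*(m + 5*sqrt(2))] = 3*m^2 - 14*m + 10*sqrt(2)*m - 35*sqrt(2) + 12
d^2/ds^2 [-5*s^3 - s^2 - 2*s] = -30*s - 2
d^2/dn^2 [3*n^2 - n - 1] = 6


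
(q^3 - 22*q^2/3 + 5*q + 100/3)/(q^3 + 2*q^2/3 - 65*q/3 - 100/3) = (q - 4)/(q + 4)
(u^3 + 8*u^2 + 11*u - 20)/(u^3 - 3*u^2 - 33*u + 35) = (u + 4)/(u - 7)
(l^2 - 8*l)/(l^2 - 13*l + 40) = l/(l - 5)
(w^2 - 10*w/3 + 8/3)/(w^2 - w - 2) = (w - 4/3)/(w + 1)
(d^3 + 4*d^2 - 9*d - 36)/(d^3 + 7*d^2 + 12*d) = (d - 3)/d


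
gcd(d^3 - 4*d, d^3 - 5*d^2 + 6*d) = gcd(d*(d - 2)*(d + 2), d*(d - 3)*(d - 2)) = d^2 - 2*d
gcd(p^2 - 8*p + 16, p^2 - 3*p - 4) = p - 4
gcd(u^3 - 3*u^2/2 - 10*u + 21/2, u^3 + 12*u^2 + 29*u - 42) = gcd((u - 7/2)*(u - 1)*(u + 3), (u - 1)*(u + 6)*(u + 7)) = u - 1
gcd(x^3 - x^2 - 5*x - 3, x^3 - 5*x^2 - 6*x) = x + 1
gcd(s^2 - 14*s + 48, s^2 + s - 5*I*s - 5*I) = 1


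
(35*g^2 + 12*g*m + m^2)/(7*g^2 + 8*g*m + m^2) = (5*g + m)/(g + m)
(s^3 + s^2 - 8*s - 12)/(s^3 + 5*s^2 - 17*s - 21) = (s^2 + 4*s + 4)/(s^2 + 8*s + 7)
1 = 1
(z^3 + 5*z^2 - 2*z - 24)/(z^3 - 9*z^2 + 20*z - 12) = (z^2 + 7*z + 12)/(z^2 - 7*z + 6)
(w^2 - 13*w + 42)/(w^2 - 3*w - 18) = (w - 7)/(w + 3)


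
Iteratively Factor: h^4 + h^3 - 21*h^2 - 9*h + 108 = (h + 3)*(h^3 - 2*h^2 - 15*h + 36) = (h + 3)*(h + 4)*(h^2 - 6*h + 9) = (h - 3)*(h + 3)*(h + 4)*(h - 3)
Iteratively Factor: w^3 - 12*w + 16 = (w - 2)*(w^2 + 2*w - 8) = (w - 2)^2*(w + 4)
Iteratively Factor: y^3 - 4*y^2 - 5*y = (y - 5)*(y^2 + y) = y*(y - 5)*(y + 1)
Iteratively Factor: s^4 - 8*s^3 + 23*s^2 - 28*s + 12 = (s - 2)*(s^3 - 6*s^2 + 11*s - 6) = (s - 2)*(s - 1)*(s^2 - 5*s + 6) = (s - 2)^2*(s - 1)*(s - 3)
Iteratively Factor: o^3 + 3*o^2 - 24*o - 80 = (o + 4)*(o^2 - o - 20) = (o - 5)*(o + 4)*(o + 4)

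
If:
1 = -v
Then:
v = -1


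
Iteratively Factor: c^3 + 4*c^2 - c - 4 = (c + 1)*(c^2 + 3*c - 4) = (c + 1)*(c + 4)*(c - 1)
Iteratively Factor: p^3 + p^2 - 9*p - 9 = (p + 3)*(p^2 - 2*p - 3) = (p - 3)*(p + 3)*(p + 1)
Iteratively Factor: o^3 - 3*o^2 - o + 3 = (o - 1)*(o^2 - 2*o - 3) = (o - 1)*(o + 1)*(o - 3)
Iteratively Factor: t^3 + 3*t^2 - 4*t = (t)*(t^2 + 3*t - 4) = t*(t - 1)*(t + 4)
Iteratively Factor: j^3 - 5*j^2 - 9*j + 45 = (j - 5)*(j^2 - 9) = (j - 5)*(j - 3)*(j + 3)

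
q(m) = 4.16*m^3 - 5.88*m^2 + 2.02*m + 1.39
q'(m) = 12.48*m^2 - 11.76*m + 2.02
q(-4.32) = -452.46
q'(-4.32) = 285.73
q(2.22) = 22.41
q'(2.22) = 37.42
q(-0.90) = -8.22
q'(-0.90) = 22.71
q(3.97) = 177.03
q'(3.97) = 152.03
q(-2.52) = -107.61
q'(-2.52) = 110.91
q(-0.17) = 0.86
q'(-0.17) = 4.38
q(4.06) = 191.07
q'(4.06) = 159.99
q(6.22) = 787.54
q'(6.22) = 411.70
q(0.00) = 1.39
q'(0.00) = 2.02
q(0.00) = 1.39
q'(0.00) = 2.02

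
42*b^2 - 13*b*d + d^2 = (-7*b + d)*(-6*b + d)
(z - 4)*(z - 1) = z^2 - 5*z + 4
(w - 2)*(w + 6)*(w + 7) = w^3 + 11*w^2 + 16*w - 84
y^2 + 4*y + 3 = (y + 1)*(y + 3)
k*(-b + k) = -b*k + k^2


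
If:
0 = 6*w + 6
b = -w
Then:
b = 1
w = -1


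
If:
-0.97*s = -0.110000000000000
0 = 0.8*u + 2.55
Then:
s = 0.11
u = -3.19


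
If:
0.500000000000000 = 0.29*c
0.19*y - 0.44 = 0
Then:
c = 1.72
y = 2.32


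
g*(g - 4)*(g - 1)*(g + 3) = g^4 - 2*g^3 - 11*g^2 + 12*g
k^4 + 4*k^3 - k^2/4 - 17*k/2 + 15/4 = (k - 1)*(k - 1/2)*(k + 5/2)*(k + 3)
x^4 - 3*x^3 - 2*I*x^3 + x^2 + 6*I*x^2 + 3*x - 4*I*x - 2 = (x - 2)*(x - 1)*(x - I)^2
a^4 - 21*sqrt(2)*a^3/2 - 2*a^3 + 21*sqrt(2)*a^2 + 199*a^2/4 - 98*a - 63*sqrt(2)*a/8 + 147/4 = (a - 3/2)*(a - 1/2)*(a - 7*sqrt(2))*(a - 7*sqrt(2)/2)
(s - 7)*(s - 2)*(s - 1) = s^3 - 10*s^2 + 23*s - 14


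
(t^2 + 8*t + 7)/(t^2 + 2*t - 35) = (t + 1)/(t - 5)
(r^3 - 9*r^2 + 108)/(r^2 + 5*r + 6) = (r^2 - 12*r + 36)/(r + 2)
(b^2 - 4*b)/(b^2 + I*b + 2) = b*(b - 4)/(b^2 + I*b + 2)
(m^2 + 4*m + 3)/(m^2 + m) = (m + 3)/m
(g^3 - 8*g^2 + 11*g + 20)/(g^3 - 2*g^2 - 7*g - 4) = (g - 5)/(g + 1)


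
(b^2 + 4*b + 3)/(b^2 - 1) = (b + 3)/(b - 1)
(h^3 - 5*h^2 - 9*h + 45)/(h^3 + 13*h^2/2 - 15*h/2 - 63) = 2*(h^2 - 2*h - 15)/(2*h^2 + 19*h + 42)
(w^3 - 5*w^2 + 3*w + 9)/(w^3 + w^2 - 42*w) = (w^3 - 5*w^2 + 3*w + 9)/(w*(w^2 + w - 42))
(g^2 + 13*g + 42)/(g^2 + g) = (g^2 + 13*g + 42)/(g*(g + 1))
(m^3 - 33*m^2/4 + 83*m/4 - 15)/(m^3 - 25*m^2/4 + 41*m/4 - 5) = (m - 3)/(m - 1)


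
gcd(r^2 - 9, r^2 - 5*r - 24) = r + 3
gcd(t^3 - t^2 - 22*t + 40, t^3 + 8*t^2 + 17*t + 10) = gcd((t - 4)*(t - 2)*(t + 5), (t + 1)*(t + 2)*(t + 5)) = t + 5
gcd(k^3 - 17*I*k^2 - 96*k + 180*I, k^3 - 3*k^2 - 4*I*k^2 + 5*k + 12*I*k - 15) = k - 5*I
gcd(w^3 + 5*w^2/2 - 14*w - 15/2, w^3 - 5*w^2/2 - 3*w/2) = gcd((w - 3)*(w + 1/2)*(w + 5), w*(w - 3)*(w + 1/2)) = w^2 - 5*w/2 - 3/2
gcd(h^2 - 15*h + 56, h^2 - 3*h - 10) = 1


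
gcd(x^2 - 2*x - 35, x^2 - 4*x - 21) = x - 7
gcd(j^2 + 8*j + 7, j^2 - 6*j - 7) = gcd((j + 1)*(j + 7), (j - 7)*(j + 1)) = j + 1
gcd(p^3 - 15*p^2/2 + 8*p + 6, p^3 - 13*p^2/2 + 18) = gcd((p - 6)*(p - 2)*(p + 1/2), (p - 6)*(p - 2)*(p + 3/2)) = p^2 - 8*p + 12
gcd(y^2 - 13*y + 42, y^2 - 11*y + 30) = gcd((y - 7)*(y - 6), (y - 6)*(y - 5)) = y - 6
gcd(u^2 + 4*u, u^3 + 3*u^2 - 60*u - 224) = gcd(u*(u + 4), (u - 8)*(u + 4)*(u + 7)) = u + 4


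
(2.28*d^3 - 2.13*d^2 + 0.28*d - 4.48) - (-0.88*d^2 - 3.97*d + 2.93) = 2.28*d^3 - 1.25*d^2 + 4.25*d - 7.41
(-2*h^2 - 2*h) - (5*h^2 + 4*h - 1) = -7*h^2 - 6*h + 1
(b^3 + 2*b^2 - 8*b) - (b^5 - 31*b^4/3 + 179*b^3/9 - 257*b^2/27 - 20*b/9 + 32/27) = -b^5 + 31*b^4/3 - 170*b^3/9 + 311*b^2/27 - 52*b/9 - 32/27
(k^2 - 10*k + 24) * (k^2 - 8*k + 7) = k^4 - 18*k^3 + 111*k^2 - 262*k + 168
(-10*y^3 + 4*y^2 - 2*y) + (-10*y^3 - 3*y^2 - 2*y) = -20*y^3 + y^2 - 4*y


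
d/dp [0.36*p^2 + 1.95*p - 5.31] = 0.72*p + 1.95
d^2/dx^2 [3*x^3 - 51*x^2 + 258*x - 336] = 18*x - 102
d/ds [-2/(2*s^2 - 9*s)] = 2*(4*s - 9)/(s^2*(2*s - 9)^2)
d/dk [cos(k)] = -sin(k)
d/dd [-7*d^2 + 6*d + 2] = 6 - 14*d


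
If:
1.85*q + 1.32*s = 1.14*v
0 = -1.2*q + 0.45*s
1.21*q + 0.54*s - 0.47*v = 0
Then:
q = 0.00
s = 0.00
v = 0.00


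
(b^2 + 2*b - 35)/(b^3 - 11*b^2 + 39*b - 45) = (b + 7)/(b^2 - 6*b + 9)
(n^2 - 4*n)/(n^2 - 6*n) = (n - 4)/(n - 6)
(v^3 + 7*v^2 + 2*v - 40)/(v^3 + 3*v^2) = (v^3 + 7*v^2 + 2*v - 40)/(v^2*(v + 3))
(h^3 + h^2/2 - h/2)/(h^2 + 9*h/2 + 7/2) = h*(2*h - 1)/(2*h + 7)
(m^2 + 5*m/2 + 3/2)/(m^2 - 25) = (2*m^2 + 5*m + 3)/(2*(m^2 - 25))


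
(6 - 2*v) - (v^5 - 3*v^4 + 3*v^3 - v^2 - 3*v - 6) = -v^5 + 3*v^4 - 3*v^3 + v^2 + v + 12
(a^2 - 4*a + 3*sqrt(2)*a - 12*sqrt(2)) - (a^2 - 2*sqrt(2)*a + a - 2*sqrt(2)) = -5*a + 5*sqrt(2)*a - 10*sqrt(2)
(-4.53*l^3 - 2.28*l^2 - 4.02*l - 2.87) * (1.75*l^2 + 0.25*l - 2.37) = -7.9275*l^5 - 5.1225*l^4 + 3.1311*l^3 - 0.6239*l^2 + 8.8099*l + 6.8019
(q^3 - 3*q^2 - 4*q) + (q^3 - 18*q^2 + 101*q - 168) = 2*q^3 - 21*q^2 + 97*q - 168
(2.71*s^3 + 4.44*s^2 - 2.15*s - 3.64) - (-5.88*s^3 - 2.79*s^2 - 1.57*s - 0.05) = 8.59*s^3 + 7.23*s^2 - 0.58*s - 3.59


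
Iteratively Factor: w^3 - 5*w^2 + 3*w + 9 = (w - 3)*(w^2 - 2*w - 3) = (w - 3)^2*(w + 1)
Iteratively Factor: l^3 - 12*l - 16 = (l + 2)*(l^2 - 2*l - 8) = (l - 4)*(l + 2)*(l + 2)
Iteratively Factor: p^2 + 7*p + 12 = (p + 3)*(p + 4)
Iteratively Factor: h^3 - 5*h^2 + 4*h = (h - 4)*(h^2 - h) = h*(h - 4)*(h - 1)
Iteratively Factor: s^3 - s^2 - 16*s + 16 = (s - 4)*(s^2 + 3*s - 4) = (s - 4)*(s - 1)*(s + 4)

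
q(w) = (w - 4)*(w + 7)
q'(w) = 2*w + 3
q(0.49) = -26.29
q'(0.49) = 3.98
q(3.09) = -9.18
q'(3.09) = 9.18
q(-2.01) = -29.99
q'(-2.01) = -1.02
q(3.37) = -6.53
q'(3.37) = 9.74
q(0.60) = -25.84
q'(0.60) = 4.20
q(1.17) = -23.12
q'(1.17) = 5.34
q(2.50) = -14.25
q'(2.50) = 8.00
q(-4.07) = -23.65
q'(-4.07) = -5.14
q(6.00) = 26.00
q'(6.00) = 15.00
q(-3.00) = -28.00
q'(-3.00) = -3.00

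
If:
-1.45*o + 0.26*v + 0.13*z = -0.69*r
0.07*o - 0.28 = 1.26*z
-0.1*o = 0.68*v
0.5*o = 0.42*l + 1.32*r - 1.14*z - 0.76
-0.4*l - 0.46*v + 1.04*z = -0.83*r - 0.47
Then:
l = 0.87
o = 0.04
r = 0.12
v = -0.01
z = -0.22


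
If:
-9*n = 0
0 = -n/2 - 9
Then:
No Solution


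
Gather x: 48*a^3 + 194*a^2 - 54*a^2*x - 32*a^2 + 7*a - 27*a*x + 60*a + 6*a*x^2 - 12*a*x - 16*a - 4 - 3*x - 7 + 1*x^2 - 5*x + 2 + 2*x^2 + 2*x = 48*a^3 + 162*a^2 + 51*a + x^2*(6*a + 3) + x*(-54*a^2 - 39*a - 6) - 9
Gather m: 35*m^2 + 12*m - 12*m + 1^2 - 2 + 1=35*m^2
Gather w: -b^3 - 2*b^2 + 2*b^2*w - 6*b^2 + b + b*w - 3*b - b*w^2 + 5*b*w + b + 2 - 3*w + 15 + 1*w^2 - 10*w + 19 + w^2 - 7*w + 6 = -b^3 - 8*b^2 - b + w^2*(2 - b) + w*(2*b^2 + 6*b - 20) + 42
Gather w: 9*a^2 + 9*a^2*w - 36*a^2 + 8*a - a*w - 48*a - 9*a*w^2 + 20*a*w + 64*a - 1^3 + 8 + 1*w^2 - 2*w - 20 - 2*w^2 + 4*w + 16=-27*a^2 + 24*a + w^2*(-9*a - 1) + w*(9*a^2 + 19*a + 2) + 3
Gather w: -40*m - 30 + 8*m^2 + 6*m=8*m^2 - 34*m - 30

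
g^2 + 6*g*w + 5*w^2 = (g + w)*(g + 5*w)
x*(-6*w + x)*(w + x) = -6*w^2*x - 5*w*x^2 + x^3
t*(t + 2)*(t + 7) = t^3 + 9*t^2 + 14*t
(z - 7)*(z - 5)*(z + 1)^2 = z^4 - 10*z^3 + 12*z^2 + 58*z + 35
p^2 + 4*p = p*(p + 4)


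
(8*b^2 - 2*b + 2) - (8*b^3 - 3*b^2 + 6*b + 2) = -8*b^3 + 11*b^2 - 8*b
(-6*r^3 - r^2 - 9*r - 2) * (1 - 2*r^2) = 12*r^5 + 2*r^4 + 12*r^3 + 3*r^2 - 9*r - 2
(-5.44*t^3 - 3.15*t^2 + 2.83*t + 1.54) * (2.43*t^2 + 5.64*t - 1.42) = -13.2192*t^5 - 38.3361*t^4 - 3.1643*t^3 + 24.1764*t^2 + 4.667*t - 2.1868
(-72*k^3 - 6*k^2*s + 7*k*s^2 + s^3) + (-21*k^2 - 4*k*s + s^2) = -72*k^3 - 6*k^2*s - 21*k^2 + 7*k*s^2 - 4*k*s + s^3 + s^2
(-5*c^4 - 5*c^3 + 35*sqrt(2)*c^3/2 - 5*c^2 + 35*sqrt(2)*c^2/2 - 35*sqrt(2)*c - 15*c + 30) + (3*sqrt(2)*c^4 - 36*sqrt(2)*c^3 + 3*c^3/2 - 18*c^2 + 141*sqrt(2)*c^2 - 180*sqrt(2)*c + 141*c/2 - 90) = -5*c^4 + 3*sqrt(2)*c^4 - 37*sqrt(2)*c^3/2 - 7*c^3/2 - 23*c^2 + 317*sqrt(2)*c^2/2 - 215*sqrt(2)*c + 111*c/2 - 60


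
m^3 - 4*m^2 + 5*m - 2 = (m - 2)*(m - 1)^2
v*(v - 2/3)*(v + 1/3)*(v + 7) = v^4 + 20*v^3/3 - 23*v^2/9 - 14*v/9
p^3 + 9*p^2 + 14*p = p*(p + 2)*(p + 7)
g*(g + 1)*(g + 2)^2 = g^4 + 5*g^3 + 8*g^2 + 4*g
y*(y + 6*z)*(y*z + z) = y^3*z + 6*y^2*z^2 + y^2*z + 6*y*z^2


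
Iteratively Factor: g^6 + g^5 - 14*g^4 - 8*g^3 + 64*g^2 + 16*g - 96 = (g - 2)*(g^5 + 3*g^4 - 8*g^3 - 24*g^2 + 16*g + 48) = (g - 2)*(g + 2)*(g^4 + g^3 - 10*g^2 - 4*g + 24) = (g - 2)*(g + 2)*(g + 3)*(g^3 - 2*g^2 - 4*g + 8) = (g - 2)^2*(g + 2)*(g + 3)*(g^2 - 4) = (g - 2)^2*(g + 2)^2*(g + 3)*(g - 2)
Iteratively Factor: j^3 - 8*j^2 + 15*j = (j - 3)*(j^2 - 5*j) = j*(j - 3)*(j - 5)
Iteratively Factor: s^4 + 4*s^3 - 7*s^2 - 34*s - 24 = (s - 3)*(s^3 + 7*s^2 + 14*s + 8) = (s - 3)*(s + 2)*(s^2 + 5*s + 4) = (s - 3)*(s + 1)*(s + 2)*(s + 4)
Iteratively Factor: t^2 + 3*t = (t + 3)*(t)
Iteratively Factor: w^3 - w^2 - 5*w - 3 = (w - 3)*(w^2 + 2*w + 1) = (w - 3)*(w + 1)*(w + 1)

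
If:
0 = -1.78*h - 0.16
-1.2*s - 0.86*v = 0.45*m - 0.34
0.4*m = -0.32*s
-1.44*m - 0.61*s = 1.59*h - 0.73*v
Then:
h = -0.09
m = -2.02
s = 2.52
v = -2.07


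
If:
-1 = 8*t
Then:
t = -1/8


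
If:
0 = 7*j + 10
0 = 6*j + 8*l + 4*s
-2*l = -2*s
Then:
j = -10/7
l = 5/7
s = 5/7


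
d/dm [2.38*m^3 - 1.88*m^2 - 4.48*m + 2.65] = 7.14*m^2 - 3.76*m - 4.48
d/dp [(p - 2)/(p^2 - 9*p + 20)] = (p^2 - 9*p - (p - 2)*(2*p - 9) + 20)/(p^2 - 9*p + 20)^2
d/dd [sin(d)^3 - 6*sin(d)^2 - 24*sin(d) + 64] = 3*(sin(d)^2 - 4*sin(d) - 8)*cos(d)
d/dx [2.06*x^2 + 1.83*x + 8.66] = 4.12*x + 1.83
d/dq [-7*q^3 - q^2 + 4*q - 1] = -21*q^2 - 2*q + 4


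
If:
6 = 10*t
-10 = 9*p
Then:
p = -10/9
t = 3/5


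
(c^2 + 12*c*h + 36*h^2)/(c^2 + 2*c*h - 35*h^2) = (c^2 + 12*c*h + 36*h^2)/(c^2 + 2*c*h - 35*h^2)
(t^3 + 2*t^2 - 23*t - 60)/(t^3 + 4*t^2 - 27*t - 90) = (t + 4)/(t + 6)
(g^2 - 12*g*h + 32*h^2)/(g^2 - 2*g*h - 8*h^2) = (g - 8*h)/(g + 2*h)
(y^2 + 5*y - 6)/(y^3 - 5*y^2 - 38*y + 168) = (y - 1)/(y^2 - 11*y + 28)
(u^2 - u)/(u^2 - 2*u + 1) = u/(u - 1)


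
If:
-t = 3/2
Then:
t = -3/2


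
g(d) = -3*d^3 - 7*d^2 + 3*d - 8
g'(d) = -9*d^2 - 14*d + 3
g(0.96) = -14.23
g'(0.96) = -18.73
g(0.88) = -12.83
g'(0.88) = -16.29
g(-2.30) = -15.43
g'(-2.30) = -12.41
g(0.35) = -7.94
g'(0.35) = -3.00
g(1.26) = -21.33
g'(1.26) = -28.93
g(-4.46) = 105.53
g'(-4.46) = -113.58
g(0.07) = -7.83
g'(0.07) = 1.98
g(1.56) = -31.74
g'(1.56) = -40.74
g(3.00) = -143.00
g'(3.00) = -120.00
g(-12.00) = 4132.00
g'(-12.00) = -1125.00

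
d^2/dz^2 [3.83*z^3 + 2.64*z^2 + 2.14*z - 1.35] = 22.98*z + 5.28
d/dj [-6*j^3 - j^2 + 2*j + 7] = -18*j^2 - 2*j + 2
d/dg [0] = 0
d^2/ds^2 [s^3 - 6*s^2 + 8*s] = 6*s - 12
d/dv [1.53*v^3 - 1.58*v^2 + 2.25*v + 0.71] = 4.59*v^2 - 3.16*v + 2.25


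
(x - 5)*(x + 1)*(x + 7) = x^3 + 3*x^2 - 33*x - 35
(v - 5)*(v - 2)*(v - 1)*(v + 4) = v^4 - 4*v^3 - 15*v^2 + 58*v - 40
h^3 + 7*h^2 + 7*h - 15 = (h - 1)*(h + 3)*(h + 5)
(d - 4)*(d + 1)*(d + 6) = d^3 + 3*d^2 - 22*d - 24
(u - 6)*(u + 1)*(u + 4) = u^3 - u^2 - 26*u - 24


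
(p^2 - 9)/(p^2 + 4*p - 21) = (p + 3)/(p + 7)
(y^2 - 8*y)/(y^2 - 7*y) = (y - 8)/(y - 7)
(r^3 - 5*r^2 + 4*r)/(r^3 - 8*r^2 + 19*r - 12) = r/(r - 3)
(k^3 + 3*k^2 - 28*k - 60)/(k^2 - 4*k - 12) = (k^2 + k - 30)/(k - 6)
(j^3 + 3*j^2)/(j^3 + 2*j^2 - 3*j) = j/(j - 1)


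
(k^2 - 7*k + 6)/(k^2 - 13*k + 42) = (k - 1)/(k - 7)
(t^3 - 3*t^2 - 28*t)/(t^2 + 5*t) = (t^2 - 3*t - 28)/(t + 5)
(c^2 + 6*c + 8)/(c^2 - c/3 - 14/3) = 3*(c + 4)/(3*c - 7)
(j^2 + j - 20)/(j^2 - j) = (j^2 + j - 20)/(j*(j - 1))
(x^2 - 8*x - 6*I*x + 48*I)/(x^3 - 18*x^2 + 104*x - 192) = (x - 6*I)/(x^2 - 10*x + 24)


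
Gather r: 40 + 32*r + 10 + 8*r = 40*r + 50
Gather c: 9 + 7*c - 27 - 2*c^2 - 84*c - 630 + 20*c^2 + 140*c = 18*c^2 + 63*c - 648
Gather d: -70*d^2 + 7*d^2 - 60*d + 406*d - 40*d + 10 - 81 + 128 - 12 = -63*d^2 + 306*d + 45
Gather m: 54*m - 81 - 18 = 54*m - 99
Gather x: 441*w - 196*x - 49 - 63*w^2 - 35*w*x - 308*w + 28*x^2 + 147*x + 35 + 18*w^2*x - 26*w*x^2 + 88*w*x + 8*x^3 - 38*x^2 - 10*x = -63*w^2 + 133*w + 8*x^3 + x^2*(-26*w - 10) + x*(18*w^2 + 53*w - 59) - 14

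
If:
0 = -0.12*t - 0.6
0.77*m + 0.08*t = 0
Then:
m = 0.52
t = -5.00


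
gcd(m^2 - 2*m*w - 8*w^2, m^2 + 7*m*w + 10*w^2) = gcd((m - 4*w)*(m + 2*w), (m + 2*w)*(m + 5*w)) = m + 2*w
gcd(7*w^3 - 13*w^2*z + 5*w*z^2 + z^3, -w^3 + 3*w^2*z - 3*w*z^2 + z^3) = w^2 - 2*w*z + z^2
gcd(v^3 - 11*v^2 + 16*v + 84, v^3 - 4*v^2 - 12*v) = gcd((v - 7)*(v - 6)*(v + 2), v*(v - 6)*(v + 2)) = v^2 - 4*v - 12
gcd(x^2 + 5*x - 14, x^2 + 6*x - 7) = x + 7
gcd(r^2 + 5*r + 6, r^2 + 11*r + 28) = 1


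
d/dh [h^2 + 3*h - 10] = 2*h + 3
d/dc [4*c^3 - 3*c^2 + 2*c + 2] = 12*c^2 - 6*c + 2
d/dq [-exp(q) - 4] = -exp(q)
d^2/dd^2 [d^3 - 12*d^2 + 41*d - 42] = 6*d - 24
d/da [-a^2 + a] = 1 - 2*a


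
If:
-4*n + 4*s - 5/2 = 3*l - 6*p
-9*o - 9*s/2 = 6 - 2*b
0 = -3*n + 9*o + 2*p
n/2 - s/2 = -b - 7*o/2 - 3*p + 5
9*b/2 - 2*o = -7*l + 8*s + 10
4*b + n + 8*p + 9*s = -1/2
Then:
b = -59025/48239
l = 54333/96478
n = 59143/96478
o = -23797/96478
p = 195801/96478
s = -66755/48239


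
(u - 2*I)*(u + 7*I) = u^2 + 5*I*u + 14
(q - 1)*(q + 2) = q^2 + q - 2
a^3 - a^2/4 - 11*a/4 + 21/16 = (a - 3/2)*(a - 1/2)*(a + 7/4)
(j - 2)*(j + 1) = j^2 - j - 2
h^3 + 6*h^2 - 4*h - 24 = (h - 2)*(h + 2)*(h + 6)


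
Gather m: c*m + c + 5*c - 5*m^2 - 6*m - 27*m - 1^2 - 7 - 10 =6*c - 5*m^2 + m*(c - 33) - 18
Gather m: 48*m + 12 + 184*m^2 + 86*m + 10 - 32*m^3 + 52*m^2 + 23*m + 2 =-32*m^3 + 236*m^2 + 157*m + 24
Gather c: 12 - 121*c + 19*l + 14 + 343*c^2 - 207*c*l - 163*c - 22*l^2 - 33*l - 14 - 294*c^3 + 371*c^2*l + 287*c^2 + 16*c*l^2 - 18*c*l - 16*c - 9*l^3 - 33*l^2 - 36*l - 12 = -294*c^3 + c^2*(371*l + 630) + c*(16*l^2 - 225*l - 300) - 9*l^3 - 55*l^2 - 50*l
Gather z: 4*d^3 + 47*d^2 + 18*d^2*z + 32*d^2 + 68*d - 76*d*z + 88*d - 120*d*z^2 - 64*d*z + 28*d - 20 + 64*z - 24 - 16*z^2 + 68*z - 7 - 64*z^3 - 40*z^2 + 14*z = 4*d^3 + 79*d^2 + 184*d - 64*z^3 + z^2*(-120*d - 56) + z*(18*d^2 - 140*d + 146) - 51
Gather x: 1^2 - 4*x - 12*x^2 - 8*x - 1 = -12*x^2 - 12*x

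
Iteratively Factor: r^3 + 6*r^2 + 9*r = (r + 3)*(r^2 + 3*r) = r*(r + 3)*(r + 3)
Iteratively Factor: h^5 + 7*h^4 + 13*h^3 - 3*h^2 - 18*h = (h + 2)*(h^4 + 5*h^3 + 3*h^2 - 9*h) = (h - 1)*(h + 2)*(h^3 + 6*h^2 + 9*h) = (h - 1)*(h + 2)*(h + 3)*(h^2 + 3*h) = h*(h - 1)*(h + 2)*(h + 3)*(h + 3)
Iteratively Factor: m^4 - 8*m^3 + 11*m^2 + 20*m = (m)*(m^3 - 8*m^2 + 11*m + 20) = m*(m - 5)*(m^2 - 3*m - 4) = m*(m - 5)*(m + 1)*(m - 4)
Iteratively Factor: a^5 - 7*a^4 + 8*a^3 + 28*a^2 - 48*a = (a - 4)*(a^4 - 3*a^3 - 4*a^2 + 12*a) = (a - 4)*(a + 2)*(a^3 - 5*a^2 + 6*a) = (a - 4)*(a - 3)*(a + 2)*(a^2 - 2*a) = (a - 4)*(a - 3)*(a - 2)*(a + 2)*(a)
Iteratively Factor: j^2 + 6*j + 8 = (j + 4)*(j + 2)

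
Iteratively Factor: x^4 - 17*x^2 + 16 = (x - 4)*(x^3 + 4*x^2 - x - 4) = (x - 4)*(x + 1)*(x^2 + 3*x - 4) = (x - 4)*(x + 1)*(x + 4)*(x - 1)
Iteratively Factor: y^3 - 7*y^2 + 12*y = (y)*(y^2 - 7*y + 12) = y*(y - 4)*(y - 3)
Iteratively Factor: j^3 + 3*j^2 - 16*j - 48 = (j + 4)*(j^2 - j - 12) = (j - 4)*(j + 4)*(j + 3)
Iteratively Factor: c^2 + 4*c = (c)*(c + 4)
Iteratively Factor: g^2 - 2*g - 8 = (g + 2)*(g - 4)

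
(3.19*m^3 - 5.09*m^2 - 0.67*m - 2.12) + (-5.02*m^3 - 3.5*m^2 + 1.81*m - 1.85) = -1.83*m^3 - 8.59*m^2 + 1.14*m - 3.97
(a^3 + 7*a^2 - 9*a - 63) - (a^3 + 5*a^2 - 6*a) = 2*a^2 - 3*a - 63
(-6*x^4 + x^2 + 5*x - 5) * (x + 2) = -6*x^5 - 12*x^4 + x^3 + 7*x^2 + 5*x - 10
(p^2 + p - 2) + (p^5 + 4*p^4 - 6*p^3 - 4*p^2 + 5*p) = p^5 + 4*p^4 - 6*p^3 - 3*p^2 + 6*p - 2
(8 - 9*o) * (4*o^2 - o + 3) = -36*o^3 + 41*o^2 - 35*o + 24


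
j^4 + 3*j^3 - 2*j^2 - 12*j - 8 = (j - 2)*(j + 1)*(j + 2)^2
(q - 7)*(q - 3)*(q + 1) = q^3 - 9*q^2 + 11*q + 21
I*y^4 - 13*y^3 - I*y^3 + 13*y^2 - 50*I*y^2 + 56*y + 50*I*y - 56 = (y + 2*I)*(y + 4*I)*(y + 7*I)*(I*y - I)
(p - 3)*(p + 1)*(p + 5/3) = p^3 - p^2/3 - 19*p/3 - 5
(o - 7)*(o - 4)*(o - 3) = o^3 - 14*o^2 + 61*o - 84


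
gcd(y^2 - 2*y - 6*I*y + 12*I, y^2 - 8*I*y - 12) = y - 6*I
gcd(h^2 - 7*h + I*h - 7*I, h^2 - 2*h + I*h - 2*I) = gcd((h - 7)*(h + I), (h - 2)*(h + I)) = h + I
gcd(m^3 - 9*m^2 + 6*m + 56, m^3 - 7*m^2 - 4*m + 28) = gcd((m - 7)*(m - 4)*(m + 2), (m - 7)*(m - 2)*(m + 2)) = m^2 - 5*m - 14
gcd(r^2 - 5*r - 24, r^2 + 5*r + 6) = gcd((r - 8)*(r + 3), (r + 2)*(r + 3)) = r + 3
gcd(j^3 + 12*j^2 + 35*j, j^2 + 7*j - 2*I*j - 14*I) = j + 7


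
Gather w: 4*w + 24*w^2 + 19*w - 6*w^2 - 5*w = 18*w^2 + 18*w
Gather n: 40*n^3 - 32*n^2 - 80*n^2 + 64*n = 40*n^3 - 112*n^2 + 64*n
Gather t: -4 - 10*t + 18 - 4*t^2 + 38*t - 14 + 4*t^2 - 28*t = 0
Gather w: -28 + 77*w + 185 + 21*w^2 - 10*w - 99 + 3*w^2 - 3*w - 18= 24*w^2 + 64*w + 40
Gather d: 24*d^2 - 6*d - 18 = 24*d^2 - 6*d - 18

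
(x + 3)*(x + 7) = x^2 + 10*x + 21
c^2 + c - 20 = (c - 4)*(c + 5)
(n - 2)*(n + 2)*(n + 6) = n^3 + 6*n^2 - 4*n - 24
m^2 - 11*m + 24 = (m - 8)*(m - 3)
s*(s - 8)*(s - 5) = s^3 - 13*s^2 + 40*s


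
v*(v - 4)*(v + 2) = v^3 - 2*v^2 - 8*v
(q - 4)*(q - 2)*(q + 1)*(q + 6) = q^4 + q^3 - 28*q^2 + 20*q + 48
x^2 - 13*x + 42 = (x - 7)*(x - 6)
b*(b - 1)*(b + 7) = b^3 + 6*b^2 - 7*b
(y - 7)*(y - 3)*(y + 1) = y^3 - 9*y^2 + 11*y + 21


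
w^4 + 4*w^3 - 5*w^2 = w^2*(w - 1)*(w + 5)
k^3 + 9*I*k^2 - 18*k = k*(k + 3*I)*(k + 6*I)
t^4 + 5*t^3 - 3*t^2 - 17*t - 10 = (t - 2)*(t + 1)^2*(t + 5)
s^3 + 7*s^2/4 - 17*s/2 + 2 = (s - 2)*(s - 1/4)*(s + 4)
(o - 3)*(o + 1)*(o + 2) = o^3 - 7*o - 6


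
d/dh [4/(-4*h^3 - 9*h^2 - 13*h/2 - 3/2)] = 8*(24*h^2 + 36*h + 13)/(8*h^3 + 18*h^2 + 13*h + 3)^2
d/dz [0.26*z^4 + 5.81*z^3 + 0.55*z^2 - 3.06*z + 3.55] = 1.04*z^3 + 17.43*z^2 + 1.1*z - 3.06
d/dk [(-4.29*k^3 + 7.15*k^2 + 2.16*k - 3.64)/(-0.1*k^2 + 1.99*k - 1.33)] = (0.429*k^4 - 17.0742*k^3 + 31.5616*k^2 - 19.747*k + 4.3708)/(0.01*k^4 - 0.398*k^3 + 4.2261*k^2 - 5.2934*k + 1.7689)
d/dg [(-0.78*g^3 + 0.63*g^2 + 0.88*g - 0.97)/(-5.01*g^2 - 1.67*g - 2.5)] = (3.9078*g^4 + 2.6052*g^3 + 9.2067*g^2 - 12.8694*g - 3.8199)/(25.1001*g^4 + 16.7334*g^3 + 27.8389*g^2 + 8.35*g + 6.25)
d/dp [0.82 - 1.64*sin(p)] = -1.64*cos(p)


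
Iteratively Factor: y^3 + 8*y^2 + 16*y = (y)*(y^2 + 8*y + 16) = y*(y + 4)*(y + 4)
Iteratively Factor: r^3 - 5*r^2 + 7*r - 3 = (r - 3)*(r^2 - 2*r + 1) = (r - 3)*(r - 1)*(r - 1)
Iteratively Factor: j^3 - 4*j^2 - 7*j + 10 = (j - 1)*(j^2 - 3*j - 10) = (j - 1)*(j + 2)*(j - 5)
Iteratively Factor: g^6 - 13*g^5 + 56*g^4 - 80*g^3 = (g)*(g^5 - 13*g^4 + 56*g^3 - 80*g^2) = g^2*(g^4 - 13*g^3 + 56*g^2 - 80*g) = g^2*(g - 4)*(g^3 - 9*g^2 + 20*g) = g^2*(g - 4)^2*(g^2 - 5*g) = g^3*(g - 4)^2*(g - 5)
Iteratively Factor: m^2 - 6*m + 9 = (m - 3)*(m - 3)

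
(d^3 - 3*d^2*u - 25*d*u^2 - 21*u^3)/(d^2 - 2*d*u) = (d^3 - 3*d^2*u - 25*d*u^2 - 21*u^3)/(d*(d - 2*u))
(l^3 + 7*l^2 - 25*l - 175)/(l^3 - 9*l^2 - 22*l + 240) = (l^2 + 2*l - 35)/(l^2 - 14*l + 48)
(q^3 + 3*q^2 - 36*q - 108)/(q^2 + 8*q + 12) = (q^2 - 3*q - 18)/(q + 2)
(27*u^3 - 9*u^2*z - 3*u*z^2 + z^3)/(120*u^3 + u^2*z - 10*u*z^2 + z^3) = (9*u^2 - 6*u*z + z^2)/(40*u^2 - 13*u*z + z^2)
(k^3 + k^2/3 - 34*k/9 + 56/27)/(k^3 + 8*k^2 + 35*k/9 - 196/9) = (k - 2/3)/(k + 7)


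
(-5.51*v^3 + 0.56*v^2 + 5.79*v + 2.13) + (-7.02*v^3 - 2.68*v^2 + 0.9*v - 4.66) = -12.53*v^3 - 2.12*v^2 + 6.69*v - 2.53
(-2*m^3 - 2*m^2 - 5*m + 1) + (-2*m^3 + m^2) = -4*m^3 - m^2 - 5*m + 1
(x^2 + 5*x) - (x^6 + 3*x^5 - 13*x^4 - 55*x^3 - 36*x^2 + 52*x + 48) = -x^6 - 3*x^5 + 13*x^4 + 55*x^3 + 37*x^2 - 47*x - 48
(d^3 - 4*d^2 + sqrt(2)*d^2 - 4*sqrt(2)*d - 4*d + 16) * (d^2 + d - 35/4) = d^5 - 3*d^4 + sqrt(2)*d^4 - 67*d^3/4 - 3*sqrt(2)*d^3 - 51*sqrt(2)*d^2/4 + 47*d^2 + 35*sqrt(2)*d + 51*d - 140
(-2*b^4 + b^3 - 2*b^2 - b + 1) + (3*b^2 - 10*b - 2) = -2*b^4 + b^3 + b^2 - 11*b - 1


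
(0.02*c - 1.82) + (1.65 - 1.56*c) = -1.54*c - 0.17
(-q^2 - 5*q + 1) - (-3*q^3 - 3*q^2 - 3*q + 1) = 3*q^3 + 2*q^2 - 2*q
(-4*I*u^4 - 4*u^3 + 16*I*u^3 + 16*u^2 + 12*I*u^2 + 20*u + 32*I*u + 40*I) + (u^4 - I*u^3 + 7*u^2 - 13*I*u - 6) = u^4 - 4*I*u^4 - 4*u^3 + 15*I*u^3 + 23*u^2 + 12*I*u^2 + 20*u + 19*I*u - 6 + 40*I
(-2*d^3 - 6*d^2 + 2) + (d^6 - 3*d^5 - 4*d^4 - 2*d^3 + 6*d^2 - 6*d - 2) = d^6 - 3*d^5 - 4*d^4 - 4*d^3 - 6*d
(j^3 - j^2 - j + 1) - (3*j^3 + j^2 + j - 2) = -2*j^3 - 2*j^2 - 2*j + 3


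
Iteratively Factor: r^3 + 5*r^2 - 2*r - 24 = (r + 4)*(r^2 + r - 6) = (r + 3)*(r + 4)*(r - 2)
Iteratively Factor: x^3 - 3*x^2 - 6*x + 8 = (x + 2)*(x^2 - 5*x + 4) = (x - 4)*(x + 2)*(x - 1)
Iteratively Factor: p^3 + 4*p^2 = (p)*(p^2 + 4*p) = p^2*(p + 4)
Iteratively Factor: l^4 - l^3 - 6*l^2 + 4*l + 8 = (l + 1)*(l^3 - 2*l^2 - 4*l + 8) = (l - 2)*(l + 1)*(l^2 - 4) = (l - 2)^2*(l + 1)*(l + 2)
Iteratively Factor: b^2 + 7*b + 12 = (b + 4)*(b + 3)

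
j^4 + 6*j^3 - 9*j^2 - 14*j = j*(j - 2)*(j + 1)*(j + 7)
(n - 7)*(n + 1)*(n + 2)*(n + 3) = n^4 - n^3 - 31*n^2 - 71*n - 42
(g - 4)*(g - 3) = g^2 - 7*g + 12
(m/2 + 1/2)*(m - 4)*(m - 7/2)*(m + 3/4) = m^4/2 - 23*m^3/8 + 13*m^2/16 + 151*m/16 + 21/4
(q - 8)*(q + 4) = q^2 - 4*q - 32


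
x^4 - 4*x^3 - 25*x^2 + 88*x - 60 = (x - 6)*(x - 2)*(x - 1)*(x + 5)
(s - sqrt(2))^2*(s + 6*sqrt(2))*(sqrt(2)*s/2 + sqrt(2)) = sqrt(2)*s^4/2 + sqrt(2)*s^3 + 4*s^3 - 11*sqrt(2)*s^2 + 8*s^2 - 22*sqrt(2)*s + 12*s + 24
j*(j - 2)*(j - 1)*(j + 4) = j^4 + j^3 - 10*j^2 + 8*j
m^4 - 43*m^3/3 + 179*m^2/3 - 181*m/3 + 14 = (m - 7)*(m - 6)*(m - 1)*(m - 1/3)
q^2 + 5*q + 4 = (q + 1)*(q + 4)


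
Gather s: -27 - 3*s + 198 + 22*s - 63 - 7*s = 12*s + 108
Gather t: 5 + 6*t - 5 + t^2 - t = t^2 + 5*t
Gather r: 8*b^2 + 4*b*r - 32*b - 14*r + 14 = 8*b^2 - 32*b + r*(4*b - 14) + 14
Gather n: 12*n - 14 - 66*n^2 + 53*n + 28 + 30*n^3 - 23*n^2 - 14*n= 30*n^3 - 89*n^2 + 51*n + 14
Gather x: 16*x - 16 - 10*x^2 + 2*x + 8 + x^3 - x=x^3 - 10*x^2 + 17*x - 8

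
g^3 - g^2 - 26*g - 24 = (g - 6)*(g + 1)*(g + 4)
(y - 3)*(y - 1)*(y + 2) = y^3 - 2*y^2 - 5*y + 6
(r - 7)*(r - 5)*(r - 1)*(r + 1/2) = r^4 - 25*r^3/2 + 81*r^2/2 - 23*r/2 - 35/2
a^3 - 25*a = a*(a - 5)*(a + 5)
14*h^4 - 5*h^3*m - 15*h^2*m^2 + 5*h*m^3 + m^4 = (-2*h + m)*(-h + m)*(h + m)*(7*h + m)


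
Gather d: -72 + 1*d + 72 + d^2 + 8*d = d^2 + 9*d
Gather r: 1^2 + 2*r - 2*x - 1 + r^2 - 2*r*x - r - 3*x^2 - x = r^2 + r*(1 - 2*x) - 3*x^2 - 3*x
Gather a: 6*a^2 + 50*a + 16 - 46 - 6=6*a^2 + 50*a - 36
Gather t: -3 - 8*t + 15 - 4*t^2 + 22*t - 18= -4*t^2 + 14*t - 6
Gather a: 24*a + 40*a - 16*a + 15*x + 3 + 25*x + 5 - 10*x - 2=48*a + 30*x + 6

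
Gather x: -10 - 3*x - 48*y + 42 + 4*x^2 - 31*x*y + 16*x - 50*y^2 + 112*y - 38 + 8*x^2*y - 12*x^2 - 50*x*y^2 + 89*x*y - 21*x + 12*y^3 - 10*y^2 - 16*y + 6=x^2*(8*y - 8) + x*(-50*y^2 + 58*y - 8) + 12*y^3 - 60*y^2 + 48*y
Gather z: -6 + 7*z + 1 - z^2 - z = -z^2 + 6*z - 5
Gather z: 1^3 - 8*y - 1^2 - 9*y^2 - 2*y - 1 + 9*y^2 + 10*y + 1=0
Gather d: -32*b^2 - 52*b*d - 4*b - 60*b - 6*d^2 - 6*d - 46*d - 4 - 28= -32*b^2 - 64*b - 6*d^2 + d*(-52*b - 52) - 32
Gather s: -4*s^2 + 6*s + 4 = -4*s^2 + 6*s + 4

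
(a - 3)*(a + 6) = a^2 + 3*a - 18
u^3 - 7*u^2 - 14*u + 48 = (u - 8)*(u - 2)*(u + 3)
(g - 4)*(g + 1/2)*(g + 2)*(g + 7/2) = g^4 + 2*g^3 - 57*g^2/4 - 71*g/2 - 14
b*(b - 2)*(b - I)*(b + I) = b^4 - 2*b^3 + b^2 - 2*b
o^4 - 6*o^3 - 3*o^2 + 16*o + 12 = (o - 6)*(o - 2)*(o + 1)^2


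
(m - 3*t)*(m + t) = m^2 - 2*m*t - 3*t^2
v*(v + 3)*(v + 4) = v^3 + 7*v^2 + 12*v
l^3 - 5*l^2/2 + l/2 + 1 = (l - 2)*(l - 1)*(l + 1/2)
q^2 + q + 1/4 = (q + 1/2)^2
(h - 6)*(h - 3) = h^2 - 9*h + 18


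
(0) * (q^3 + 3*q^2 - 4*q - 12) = 0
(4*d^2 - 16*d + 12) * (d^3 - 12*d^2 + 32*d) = 4*d^5 - 64*d^4 + 332*d^3 - 656*d^2 + 384*d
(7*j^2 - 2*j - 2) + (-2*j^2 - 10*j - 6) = 5*j^2 - 12*j - 8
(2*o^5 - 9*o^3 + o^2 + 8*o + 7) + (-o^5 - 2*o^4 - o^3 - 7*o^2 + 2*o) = o^5 - 2*o^4 - 10*o^3 - 6*o^2 + 10*o + 7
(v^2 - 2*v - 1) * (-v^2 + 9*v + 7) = -v^4 + 11*v^3 - 10*v^2 - 23*v - 7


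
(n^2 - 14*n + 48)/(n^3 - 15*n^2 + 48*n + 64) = (n - 6)/(n^2 - 7*n - 8)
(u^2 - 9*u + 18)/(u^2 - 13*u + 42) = (u - 3)/(u - 7)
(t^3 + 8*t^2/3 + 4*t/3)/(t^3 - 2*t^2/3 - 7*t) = (3*t^2 + 8*t + 4)/(3*t^2 - 2*t - 21)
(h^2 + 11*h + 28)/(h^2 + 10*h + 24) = (h + 7)/(h + 6)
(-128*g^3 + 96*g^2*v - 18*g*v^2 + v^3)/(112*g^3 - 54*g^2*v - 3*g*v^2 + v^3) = (-8*g + v)/(7*g + v)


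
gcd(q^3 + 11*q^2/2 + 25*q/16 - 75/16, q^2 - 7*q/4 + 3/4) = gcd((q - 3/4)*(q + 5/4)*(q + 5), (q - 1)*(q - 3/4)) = q - 3/4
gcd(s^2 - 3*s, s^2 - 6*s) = s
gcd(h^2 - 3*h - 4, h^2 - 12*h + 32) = h - 4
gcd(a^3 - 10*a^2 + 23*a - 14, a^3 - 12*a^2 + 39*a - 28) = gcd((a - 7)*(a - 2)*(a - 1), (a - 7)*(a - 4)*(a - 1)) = a^2 - 8*a + 7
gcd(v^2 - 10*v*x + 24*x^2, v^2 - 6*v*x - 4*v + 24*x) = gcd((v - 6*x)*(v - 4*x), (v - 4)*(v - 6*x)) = -v + 6*x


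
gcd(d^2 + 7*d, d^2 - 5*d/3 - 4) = 1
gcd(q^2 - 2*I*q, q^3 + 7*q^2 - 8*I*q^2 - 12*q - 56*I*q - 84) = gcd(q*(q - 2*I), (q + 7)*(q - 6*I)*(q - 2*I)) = q - 2*I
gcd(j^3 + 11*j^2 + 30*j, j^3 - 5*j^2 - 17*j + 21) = 1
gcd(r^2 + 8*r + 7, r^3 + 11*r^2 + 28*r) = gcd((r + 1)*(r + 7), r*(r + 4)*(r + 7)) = r + 7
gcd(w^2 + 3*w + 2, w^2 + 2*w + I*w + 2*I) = w + 2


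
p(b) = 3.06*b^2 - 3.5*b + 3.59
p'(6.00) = 33.22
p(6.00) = 92.75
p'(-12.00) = -76.94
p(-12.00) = 486.23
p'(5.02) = 27.22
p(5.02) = 63.13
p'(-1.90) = -15.13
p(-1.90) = 21.29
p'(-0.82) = -8.52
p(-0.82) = 8.52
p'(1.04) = 2.86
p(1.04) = 3.26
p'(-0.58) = -7.05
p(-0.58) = 6.65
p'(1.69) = 6.84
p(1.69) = 6.41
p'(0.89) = 1.95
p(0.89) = 2.90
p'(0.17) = -2.46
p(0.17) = 3.08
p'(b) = 6.12*b - 3.5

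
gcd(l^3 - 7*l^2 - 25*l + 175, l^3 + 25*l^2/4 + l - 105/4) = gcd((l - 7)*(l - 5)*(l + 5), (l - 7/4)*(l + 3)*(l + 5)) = l + 5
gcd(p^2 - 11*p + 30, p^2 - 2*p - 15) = p - 5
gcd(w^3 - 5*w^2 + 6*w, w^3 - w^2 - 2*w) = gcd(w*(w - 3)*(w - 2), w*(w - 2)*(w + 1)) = w^2 - 2*w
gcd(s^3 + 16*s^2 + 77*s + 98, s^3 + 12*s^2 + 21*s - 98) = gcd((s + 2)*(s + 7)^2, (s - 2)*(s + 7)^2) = s^2 + 14*s + 49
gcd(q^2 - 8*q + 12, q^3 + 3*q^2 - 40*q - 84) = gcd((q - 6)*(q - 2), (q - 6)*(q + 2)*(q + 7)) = q - 6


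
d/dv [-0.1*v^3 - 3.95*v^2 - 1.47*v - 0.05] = -0.3*v^2 - 7.9*v - 1.47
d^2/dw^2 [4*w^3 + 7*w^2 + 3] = 24*w + 14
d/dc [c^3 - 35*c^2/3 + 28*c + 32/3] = 3*c^2 - 70*c/3 + 28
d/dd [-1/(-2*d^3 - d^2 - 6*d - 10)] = 2*(-3*d^2 - d - 3)/(2*d^3 + d^2 + 6*d + 10)^2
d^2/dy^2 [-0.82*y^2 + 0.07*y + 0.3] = -1.64000000000000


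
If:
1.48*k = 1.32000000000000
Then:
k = 0.89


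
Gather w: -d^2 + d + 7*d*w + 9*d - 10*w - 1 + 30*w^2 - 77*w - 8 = -d^2 + 10*d + 30*w^2 + w*(7*d - 87) - 9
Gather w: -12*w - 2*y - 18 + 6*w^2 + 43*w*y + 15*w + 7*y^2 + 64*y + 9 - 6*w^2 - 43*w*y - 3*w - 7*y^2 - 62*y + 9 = 0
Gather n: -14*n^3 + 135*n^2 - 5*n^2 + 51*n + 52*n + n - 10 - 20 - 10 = -14*n^3 + 130*n^2 + 104*n - 40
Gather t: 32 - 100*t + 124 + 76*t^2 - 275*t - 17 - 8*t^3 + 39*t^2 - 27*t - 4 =-8*t^3 + 115*t^2 - 402*t + 135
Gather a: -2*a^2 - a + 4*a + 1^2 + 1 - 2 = -2*a^2 + 3*a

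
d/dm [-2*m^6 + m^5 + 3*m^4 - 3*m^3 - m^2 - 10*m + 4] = -12*m^5 + 5*m^4 + 12*m^3 - 9*m^2 - 2*m - 10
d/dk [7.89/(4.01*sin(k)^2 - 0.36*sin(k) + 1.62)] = (2.8404 - 63.2778*sin(k))*cos(k)/(4.01*sin(k)^2 - 0.36*sin(k) + 1.62)^2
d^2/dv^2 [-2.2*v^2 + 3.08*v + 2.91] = -4.40000000000000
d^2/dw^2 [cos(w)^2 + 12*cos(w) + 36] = -12*cos(w) - 2*cos(2*w)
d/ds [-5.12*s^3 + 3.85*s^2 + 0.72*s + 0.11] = -15.36*s^2 + 7.7*s + 0.72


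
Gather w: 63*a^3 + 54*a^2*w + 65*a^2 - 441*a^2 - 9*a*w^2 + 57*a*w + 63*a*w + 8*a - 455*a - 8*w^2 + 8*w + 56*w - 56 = 63*a^3 - 376*a^2 - 447*a + w^2*(-9*a - 8) + w*(54*a^2 + 120*a + 64) - 56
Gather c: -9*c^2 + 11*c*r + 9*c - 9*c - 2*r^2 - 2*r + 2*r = -9*c^2 + 11*c*r - 2*r^2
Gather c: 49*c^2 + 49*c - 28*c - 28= 49*c^2 + 21*c - 28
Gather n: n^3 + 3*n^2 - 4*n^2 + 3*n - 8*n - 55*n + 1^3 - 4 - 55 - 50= n^3 - n^2 - 60*n - 108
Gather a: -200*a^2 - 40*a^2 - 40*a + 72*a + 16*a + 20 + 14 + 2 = -240*a^2 + 48*a + 36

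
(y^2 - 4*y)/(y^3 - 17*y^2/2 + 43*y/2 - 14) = 2*y/(2*y^2 - 9*y + 7)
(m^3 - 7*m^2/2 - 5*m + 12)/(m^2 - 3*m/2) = m - 2 - 8/m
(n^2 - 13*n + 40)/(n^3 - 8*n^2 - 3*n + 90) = (n - 8)/(n^2 - 3*n - 18)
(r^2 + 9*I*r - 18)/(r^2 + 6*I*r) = (r + 3*I)/r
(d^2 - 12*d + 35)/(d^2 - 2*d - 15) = (d - 7)/(d + 3)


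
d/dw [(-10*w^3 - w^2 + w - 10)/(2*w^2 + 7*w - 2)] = (-20*w^4 - 140*w^3 + 51*w^2 + 44*w + 68)/(4*w^4 + 28*w^3 + 41*w^2 - 28*w + 4)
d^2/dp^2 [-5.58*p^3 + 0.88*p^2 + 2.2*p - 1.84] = 1.76 - 33.48*p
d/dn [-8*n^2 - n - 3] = -16*n - 1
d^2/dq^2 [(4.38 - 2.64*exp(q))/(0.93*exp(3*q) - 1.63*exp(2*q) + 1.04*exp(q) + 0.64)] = (-9.13334399999999*exp(6*q) + 46.100286*exp(5*q) - 69.836646*exp(4*q) + 70.973496*exp(3*q) - 62.262*exp(2*q) + 24.771456*exp(q) - 3.996672)*exp(q)/(0.804357*exp(9*q) - 4.229361*exp(8*q) + 10.111239*exp(7*q) - 12.129355*exp(6*q) + 5.486136*exp(5*q) + 3.526272*exp(4*q) - 4.24192*exp(3*q) + 0.0737280000000005*exp(2*q) + 1.277952*exp(q) + 0.262144)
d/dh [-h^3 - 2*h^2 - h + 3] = -3*h^2 - 4*h - 1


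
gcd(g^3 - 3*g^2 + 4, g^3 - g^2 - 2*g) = g^2 - g - 2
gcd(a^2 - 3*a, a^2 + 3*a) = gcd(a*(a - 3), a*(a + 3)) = a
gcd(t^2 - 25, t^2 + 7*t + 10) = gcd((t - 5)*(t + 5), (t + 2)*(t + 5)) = t + 5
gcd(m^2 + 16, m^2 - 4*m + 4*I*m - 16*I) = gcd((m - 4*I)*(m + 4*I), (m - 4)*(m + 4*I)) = m + 4*I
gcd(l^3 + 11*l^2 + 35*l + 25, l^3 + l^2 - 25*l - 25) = l^2 + 6*l + 5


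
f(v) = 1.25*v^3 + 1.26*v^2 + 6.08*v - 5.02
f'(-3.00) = 32.27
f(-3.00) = -45.67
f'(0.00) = 6.08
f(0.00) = -5.02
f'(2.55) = 36.89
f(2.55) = 39.40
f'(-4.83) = 81.39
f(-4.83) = -145.84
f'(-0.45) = 5.71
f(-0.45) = -7.61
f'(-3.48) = 42.72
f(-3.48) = -63.60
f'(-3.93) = 54.09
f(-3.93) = -85.33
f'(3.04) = 48.40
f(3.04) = 60.23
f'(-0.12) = 5.83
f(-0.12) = -5.73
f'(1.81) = 22.93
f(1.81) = 17.52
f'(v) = 3.75*v^2 + 2.52*v + 6.08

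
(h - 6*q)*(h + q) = h^2 - 5*h*q - 6*q^2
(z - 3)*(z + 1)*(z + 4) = z^3 + 2*z^2 - 11*z - 12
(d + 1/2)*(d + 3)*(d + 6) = d^3 + 19*d^2/2 + 45*d/2 + 9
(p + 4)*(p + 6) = p^2 + 10*p + 24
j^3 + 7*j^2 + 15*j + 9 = (j + 1)*(j + 3)^2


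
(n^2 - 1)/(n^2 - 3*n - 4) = (n - 1)/(n - 4)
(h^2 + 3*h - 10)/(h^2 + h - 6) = (h + 5)/(h + 3)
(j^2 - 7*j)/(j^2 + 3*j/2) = 2*(j - 7)/(2*j + 3)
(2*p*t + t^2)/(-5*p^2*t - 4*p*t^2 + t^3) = (-2*p - t)/(5*p^2 + 4*p*t - t^2)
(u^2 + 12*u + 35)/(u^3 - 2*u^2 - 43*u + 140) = (u + 5)/(u^2 - 9*u + 20)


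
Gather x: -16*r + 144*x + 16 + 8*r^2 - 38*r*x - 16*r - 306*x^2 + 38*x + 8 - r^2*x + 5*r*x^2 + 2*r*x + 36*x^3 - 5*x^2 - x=8*r^2 - 32*r + 36*x^3 + x^2*(5*r - 311) + x*(-r^2 - 36*r + 181) + 24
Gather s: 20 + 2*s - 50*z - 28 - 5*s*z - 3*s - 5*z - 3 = s*(-5*z - 1) - 55*z - 11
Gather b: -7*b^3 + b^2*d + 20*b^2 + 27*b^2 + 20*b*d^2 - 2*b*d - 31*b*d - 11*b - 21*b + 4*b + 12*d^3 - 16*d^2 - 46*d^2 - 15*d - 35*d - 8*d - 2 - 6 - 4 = -7*b^3 + b^2*(d + 47) + b*(20*d^2 - 33*d - 28) + 12*d^3 - 62*d^2 - 58*d - 12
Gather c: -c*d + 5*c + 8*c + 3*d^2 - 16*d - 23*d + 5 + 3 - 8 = c*(13 - d) + 3*d^2 - 39*d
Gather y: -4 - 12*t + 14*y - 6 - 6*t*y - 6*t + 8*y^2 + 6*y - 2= -18*t + 8*y^2 + y*(20 - 6*t) - 12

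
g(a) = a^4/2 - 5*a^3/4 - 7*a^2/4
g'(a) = 2*a^3 - 15*a^2/4 - 7*a/2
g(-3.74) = 138.74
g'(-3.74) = -143.99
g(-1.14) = 0.42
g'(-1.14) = -3.85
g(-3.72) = 135.88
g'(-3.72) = -141.83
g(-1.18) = 0.59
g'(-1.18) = -4.38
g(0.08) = -0.01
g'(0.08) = -0.30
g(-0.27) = -0.10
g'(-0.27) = 0.63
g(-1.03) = 0.07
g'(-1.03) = -2.56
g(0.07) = -0.01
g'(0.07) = -0.26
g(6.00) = 315.00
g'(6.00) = 276.00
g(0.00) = 0.00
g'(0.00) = 0.00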